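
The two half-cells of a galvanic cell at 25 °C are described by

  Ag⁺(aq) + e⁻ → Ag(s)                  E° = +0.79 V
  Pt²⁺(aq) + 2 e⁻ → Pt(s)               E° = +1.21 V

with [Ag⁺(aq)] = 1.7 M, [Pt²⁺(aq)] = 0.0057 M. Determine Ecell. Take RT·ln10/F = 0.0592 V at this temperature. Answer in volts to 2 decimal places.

Pt²⁺/Pt is reduced (cathode, E° = +1.21 V) and Ag⁺/Ag is oxidized (anode).
E°cell = E°cat − E°an = +1.21 − (+0.79) = +0.42 V; n = 2.
Balancing gives Pt²⁺(aq) + 2 Ag(s) → Pt(s) + 2 Ag⁺(aq); hence Q = [Ag⁺(aq)]^2 / [Pt²⁺(aq)] = 507 (log Q = 2.705).
Applying E = E° − (RT ln10/nF)·log Q gives +0.42 − (0.0592/2)(2.705) = +0.34 V.

+0.34 V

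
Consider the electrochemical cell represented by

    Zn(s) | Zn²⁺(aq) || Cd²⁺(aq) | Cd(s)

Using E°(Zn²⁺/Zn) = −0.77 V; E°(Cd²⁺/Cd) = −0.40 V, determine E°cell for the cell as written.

+0.37 V

By convention the left-hand electrode in cell notation is the anode (oxidation) and the right-hand electrode is the cathode (reduction).
E°cell = E°(right) − E°(left) = −0.40 − (−0.77) = +0.37 V.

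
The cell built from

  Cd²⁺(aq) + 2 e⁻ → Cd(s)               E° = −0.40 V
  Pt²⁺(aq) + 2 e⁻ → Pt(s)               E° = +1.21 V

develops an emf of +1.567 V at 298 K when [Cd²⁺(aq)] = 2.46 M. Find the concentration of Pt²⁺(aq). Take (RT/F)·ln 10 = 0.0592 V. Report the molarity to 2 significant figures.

0.087 M

With Pt²⁺/Pt at the cathode and Cd²⁺/Cd at the anode, E°cell = +1.21 − (−0.40) = +1.61 V (n = 2).
From the Nernst equation, log Q = n(E° − E)/0.0592 = 2·(+1.61 − (+1.567))/0.0592 = 1.453.
For Pt²⁺(aq) + Cd(s) → Pt(s) + Cd²⁺(aq), the reaction quotient is Q = [Cd²⁺(aq)] / [Pt²⁺(aq)].
Isolating [Pt²⁺(aq)] in Q = 10^{1.453} yields log [Pt²⁺(aq)] = −1.062, i.e. 0.087 M.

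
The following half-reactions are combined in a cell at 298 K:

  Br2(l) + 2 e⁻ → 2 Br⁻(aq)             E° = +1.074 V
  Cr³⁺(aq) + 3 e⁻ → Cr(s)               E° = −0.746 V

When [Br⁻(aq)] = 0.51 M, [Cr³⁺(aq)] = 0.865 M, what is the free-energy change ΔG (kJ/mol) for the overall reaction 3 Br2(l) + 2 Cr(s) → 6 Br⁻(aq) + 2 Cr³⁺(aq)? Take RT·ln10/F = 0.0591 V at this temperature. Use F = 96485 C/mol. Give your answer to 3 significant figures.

E°cell = +1.074 − (−0.746) = +1.820 V; the balanced reaction transfers n = 6 electrons.
Q = [Br⁻(aq)]^6·[Cr³⁺(aq)]^2 = 0.0132, so log Q = −1.881 and E = +1.820 − (0.0591/6)(−1.881) = +1.8385 V.
Finally ΔG = −nFE = −(6)(96485 C/mol)(+1.8385 V) = −1060 kJ/mol.

−1060 kJ/mol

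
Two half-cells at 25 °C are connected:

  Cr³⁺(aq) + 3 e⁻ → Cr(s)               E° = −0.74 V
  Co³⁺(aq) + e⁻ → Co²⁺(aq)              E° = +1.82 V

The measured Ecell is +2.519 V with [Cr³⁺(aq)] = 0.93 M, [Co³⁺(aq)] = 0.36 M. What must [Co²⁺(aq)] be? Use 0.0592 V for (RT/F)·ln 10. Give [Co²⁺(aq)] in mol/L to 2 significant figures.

1.8 M

The Co³⁺/Co²⁺ couple has the larger reduction potential, so it is the cathode: E°cell = +1.82 − (−0.74) = +2.56 V and n = 3.
Since E = E° − (0.0592/n)·log Q, log Q = n(E° − E)/0.0592 = 2.078.
For 3 Co³⁺(aq) + Cr(s) → 3 Co²⁺(aq) + Cr³⁺(aq), the reaction quotient is Q = ([Co²⁺(aq)]^3·[Cr³⁺(aq)]) / [Co³⁺(aq)]^3.
Solving for the unknown gives log [Co²⁺(aq)] = 0.259, so [Co²⁺(aq)] ≈ 1.8 M.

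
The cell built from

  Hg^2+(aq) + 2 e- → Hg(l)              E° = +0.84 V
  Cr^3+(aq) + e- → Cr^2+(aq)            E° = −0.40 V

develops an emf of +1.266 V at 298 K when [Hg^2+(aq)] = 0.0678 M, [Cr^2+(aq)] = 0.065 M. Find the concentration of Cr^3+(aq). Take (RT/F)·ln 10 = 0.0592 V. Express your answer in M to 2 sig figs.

Hg²⁺/Hg is the cathode (higher E°); E°cell = +0.84 − (−0.40) = +1.24 V with n = 2.
Since E = E° − (0.0592/n)·log Q, log Q = n(E° − E)/0.0592 = −0.878.
The balanced reaction is Hg^2+(aq) + 2 Cr^2+(aq) → Hg(l) + 2 Cr^3+(aq), so Q = [Cr^3+(aq)]^2 / ([Hg^2+(aq)]·[Cr^2+(aq)]^2).
Solving for the unknown gives log [Cr^3+(aq)] = −2.210, so [Cr^3+(aq)] ≈ 0.0062 M.

0.0062 M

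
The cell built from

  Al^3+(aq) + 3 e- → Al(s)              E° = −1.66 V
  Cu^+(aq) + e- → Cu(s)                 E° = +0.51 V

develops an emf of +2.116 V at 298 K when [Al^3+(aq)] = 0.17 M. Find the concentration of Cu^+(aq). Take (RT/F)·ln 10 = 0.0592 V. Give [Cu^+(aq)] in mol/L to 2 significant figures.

The Cu⁺/Cu couple has the larger reduction potential, so it is the cathode: E°cell = +0.51 − (−1.66) = +2.17 V and n = 3.
Rearranging E = E° − (0.0592/n)·log Q gives log Q = 3(+2.17 − (+2.116))/0.0592 = 2.736.
The balanced reaction is 3 Cu^+(aq) + Al(s) → 3 Cu(s) + Al^3+(aq), so Q = [Al^3+(aq)] / [Cu^+(aq)]^3.
Substituting the known concentrations and solving, log [Cu^+(aq)] = −1.169 and [Cu^+(aq)] = 0.068 M.

0.068 M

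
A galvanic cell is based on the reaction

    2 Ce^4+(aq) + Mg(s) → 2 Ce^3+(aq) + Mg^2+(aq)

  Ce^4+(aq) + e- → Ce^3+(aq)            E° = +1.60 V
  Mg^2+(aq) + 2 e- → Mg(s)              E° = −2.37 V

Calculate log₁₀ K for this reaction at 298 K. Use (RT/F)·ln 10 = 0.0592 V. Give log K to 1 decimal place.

The Ce⁴⁺/Ce³⁺ couple is reduced (cathode); E°cell = +1.60 − (−2.37) = +3.97 V with n = 2.
At equilibrium E = 0, so log K = nE°cell / 0.0592 = (2)(+3.97) / 0.0592 = 134.1.

log K = 134.1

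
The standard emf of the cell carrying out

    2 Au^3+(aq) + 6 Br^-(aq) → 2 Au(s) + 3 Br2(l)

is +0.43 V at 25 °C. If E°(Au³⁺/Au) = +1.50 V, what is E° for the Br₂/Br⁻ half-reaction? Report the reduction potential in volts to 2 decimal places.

+1.07 V

In the reaction as written the Au³⁺/Au couple is reduced (cathode) and Br₂/Br⁻ is oxidized (anode), so E°cell = E°(Au³⁺/Au) − E°(Br₂/Br⁻).
E°(Br₂/Br⁻) = E°(cathode) − E°cell = +1.50 − (+0.43) = +1.07 V.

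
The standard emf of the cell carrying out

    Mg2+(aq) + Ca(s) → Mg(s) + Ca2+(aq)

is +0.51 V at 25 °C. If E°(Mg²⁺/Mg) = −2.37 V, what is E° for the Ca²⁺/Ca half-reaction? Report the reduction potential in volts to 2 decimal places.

−2.88 V

In the reaction as written the Mg²⁺/Mg couple is reduced (cathode) and Ca²⁺/Ca is oxidized (anode), so E°cell = E°(Mg²⁺/Mg) − E°(Ca²⁺/Ca).
E°(Ca²⁺/Ca) = E°(cathode) − E°cell = −2.37 − (+0.51) = −2.88 V.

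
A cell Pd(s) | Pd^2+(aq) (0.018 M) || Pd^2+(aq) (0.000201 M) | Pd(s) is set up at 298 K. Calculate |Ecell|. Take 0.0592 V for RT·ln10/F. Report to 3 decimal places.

0.058 V

For a concentration cell E°cell = 0, since both electrodes use the same couple.
The compartment with the higher Pd^2+(aq) concentration (0.018 M) acts as the cathode; ions are reduced there and produced at the dilute (0.000201 M) anode.
With n = 2, Ecell = −(0.0592/2)·log([dilute]/[conc]) = −(0.0592/2)·log(0.000201/0.018) = +0.058 V.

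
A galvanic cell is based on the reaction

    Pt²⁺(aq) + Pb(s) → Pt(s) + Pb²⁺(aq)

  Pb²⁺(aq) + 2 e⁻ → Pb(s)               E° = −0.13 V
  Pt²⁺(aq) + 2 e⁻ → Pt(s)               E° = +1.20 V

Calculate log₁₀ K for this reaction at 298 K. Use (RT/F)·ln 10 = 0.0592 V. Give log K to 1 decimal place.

log K = 44.9

The Pt²⁺/Pt couple is reduced (cathode); E°cell = +1.20 − (−0.13) = +1.33 V with n = 2.
At equilibrium E = 0, so log K = nE°cell / 0.0592 = (2)(+1.33) / 0.0592 = 44.9.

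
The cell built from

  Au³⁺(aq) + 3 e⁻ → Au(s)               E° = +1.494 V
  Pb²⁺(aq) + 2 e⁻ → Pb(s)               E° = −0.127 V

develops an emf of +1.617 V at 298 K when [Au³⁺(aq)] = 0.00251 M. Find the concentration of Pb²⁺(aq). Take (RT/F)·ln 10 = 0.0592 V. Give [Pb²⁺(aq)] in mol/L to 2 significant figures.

0.025 M

Au³⁺/Au is the cathode (higher E°); E°cell = +1.494 − (−0.127) = +1.621 V with n = 6.
Since E = E° − (0.0592/n)·log Q, log Q = n(E° − E)/0.0592 = 0.405.
The balanced reaction is 2 Au³⁺(aq) + 3 Pb(s) → 2 Au(s) + 3 Pb²⁺(aq), so Q = [Pb²⁺(aq)]^3 / [Au³⁺(aq)]^2.
Substituting the known concentrations and solving, log [Pb²⁺(aq)] = −1.599 and [Pb²⁺(aq)] = 0.025 M.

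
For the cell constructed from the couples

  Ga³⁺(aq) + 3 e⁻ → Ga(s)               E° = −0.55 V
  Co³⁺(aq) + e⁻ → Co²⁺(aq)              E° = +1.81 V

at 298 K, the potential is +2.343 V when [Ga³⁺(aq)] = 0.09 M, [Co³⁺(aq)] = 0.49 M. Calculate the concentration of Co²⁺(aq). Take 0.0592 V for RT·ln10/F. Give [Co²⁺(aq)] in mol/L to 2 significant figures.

2.1 M

Co³⁺/Co²⁺ is the cathode (higher E°); E°cell = +1.81 − (−0.55) = +2.36 V with n = 3.
From the Nernst equation, log Q = n(E° − E)/0.0592 = 3·(+2.36 − (+2.343))/0.0592 = 0.861.
The balanced reaction is 3 Co³⁺(aq) + Ga(s) → 3 Co²⁺(aq) + Ga³⁺(aq), so Q = ([Co²⁺(aq)]^3·[Ga³⁺(aq)]) / [Co³⁺(aq)]^3.
Isolating [Co²⁺(aq)] in Q = 10^{0.861} yields log [Co²⁺(aq)] = 0.326, i.e. 2.1 M.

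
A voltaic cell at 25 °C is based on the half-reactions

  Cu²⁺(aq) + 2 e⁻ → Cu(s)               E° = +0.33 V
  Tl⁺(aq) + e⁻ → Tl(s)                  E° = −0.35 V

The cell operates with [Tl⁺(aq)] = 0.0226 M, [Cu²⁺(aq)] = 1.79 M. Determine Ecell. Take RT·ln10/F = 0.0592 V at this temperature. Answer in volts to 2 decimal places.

Cu²⁺/Cu is reduced (cathode, E° = +0.33 V) and Tl⁺/Tl is oxidized (anode).
E°cell = E°cat − E°an = +0.33 − (−0.35) = +0.68 V; n = 2.
For the overall reaction Cu²⁺(aq) + 2 Tl(s) → Cu(s) + 2 Tl⁺(aq), Q = [Tl⁺(aq)]^2 / [Cu²⁺(aq)] = 0.000285, giving log Q = −3.545.
Applying E = E° − (RT ln10/nF)·log Q gives +0.68 − (0.0592/2)(−3.545) = +0.78 V.

+0.78 V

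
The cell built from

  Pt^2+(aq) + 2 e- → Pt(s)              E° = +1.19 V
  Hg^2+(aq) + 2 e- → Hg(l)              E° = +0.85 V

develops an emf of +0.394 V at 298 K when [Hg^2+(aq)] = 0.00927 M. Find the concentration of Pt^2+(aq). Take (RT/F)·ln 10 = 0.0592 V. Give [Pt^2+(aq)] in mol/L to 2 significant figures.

0.62 M

Pt²⁺/Pt is the cathode (higher E°); E°cell = +1.19 − (+0.85) = +0.34 V with n = 2.
From the Nernst equation, log Q = n(E° − E)/0.0592 = 2·(+0.34 − (+0.394))/0.0592 = −1.824.
For Pt^2+(aq) + Hg(l) → Pt(s) + Hg^2+(aq), the reaction quotient is Q = [Hg^2+(aq)] / [Pt^2+(aq)].
Solving for the unknown gives log [Pt^2+(aq)] = −0.209, so [Pt^2+(aq)] ≈ 0.62 M.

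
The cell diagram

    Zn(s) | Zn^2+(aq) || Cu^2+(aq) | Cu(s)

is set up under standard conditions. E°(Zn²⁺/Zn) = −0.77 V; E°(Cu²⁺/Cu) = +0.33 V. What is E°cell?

+1.10 V

By convention the left-hand electrode in cell notation is the anode (oxidation) and the right-hand electrode is the cathode (reduction).
E°cell = E°(right) − E°(left) = +0.33 − (−0.77) = +1.10 V.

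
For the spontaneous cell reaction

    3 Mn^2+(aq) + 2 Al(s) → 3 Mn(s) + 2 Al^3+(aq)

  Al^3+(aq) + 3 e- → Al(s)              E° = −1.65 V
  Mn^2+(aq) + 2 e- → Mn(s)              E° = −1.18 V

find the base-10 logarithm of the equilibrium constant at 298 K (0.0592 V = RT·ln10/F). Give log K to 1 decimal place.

The Mn²⁺/Mn couple is reduced (cathode); E°cell = −1.18 − (−1.65) = +0.47 V with n = 6.
At equilibrium E = 0, so log K = nE°cell / 0.0592 = (6)(+0.47) / 0.0592 = 47.6.

log K = 47.6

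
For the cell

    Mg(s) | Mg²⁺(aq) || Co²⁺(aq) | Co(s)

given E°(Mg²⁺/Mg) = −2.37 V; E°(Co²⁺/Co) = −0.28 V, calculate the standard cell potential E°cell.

By convention the left-hand electrode in cell notation is the anode (oxidation) and the right-hand electrode is the cathode (reduction).
E°cell = E°(right) − E°(left) = −0.28 − (−2.37) = +2.09 V.

+2.09 V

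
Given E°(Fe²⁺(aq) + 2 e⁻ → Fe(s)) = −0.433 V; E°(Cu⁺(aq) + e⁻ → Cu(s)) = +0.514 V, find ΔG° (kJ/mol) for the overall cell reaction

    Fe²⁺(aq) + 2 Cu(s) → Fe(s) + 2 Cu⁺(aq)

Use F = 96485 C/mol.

+183 kJ/mol

In the reaction as written Fe²⁺(aq) is reduced, so the Fe²⁺/Fe couple is the cathode and Cu⁺/Cu is the anode.
E°cell = −0.433 − (+0.514) = −0.947 V; balancing electrons gives n = 2.
ΔG° = −nFE°cell = −(2)(96485)(−0.947) J/mol = +183 kJ/mol.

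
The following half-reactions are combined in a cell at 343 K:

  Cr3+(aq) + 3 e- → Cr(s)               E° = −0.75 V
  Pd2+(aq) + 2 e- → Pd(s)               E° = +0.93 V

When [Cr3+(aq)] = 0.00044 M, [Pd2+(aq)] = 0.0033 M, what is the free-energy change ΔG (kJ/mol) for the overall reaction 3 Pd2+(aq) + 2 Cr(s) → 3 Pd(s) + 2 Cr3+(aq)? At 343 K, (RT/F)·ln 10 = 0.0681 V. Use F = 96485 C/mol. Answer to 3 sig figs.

E°cell = +0.93 − (−0.75) = +1.68 V; the balanced reaction transfers n = 6 electrons.
Q = [Cr3+(aq)]^2 / [Pd2+(aq)]^3 = 5.39, so log Q = 0.731 and E = +1.68 − (0.0681/6)(0.731) = +1.6717 V.
Then ΔG = −nFE = −6 × 96485 × +1.6717 J/mol = −968 kJ/mol.

−968 kJ/mol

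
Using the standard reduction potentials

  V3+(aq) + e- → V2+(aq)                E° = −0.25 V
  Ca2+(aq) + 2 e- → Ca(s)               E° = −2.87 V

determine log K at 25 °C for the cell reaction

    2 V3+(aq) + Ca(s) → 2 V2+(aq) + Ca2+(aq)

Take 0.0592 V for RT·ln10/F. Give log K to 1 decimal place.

log K = 88.5

The V³⁺/V²⁺ couple is reduced (cathode); E°cell = −0.25 − (−2.87) = +2.62 V with n = 2.
At equilibrium E = 0, so log K = nE°cell / 0.0592 = (2)(+2.62) / 0.0592 = 88.5.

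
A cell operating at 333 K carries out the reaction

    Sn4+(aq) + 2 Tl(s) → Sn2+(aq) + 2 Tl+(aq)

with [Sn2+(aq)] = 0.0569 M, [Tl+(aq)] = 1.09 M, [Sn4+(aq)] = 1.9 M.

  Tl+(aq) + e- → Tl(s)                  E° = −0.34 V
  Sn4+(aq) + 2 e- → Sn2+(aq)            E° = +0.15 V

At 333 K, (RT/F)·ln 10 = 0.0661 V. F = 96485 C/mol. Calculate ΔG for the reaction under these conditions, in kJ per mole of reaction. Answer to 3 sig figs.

−104 kJ/mol

E°cell = +0.15 − (−0.34) = +0.49 V; the balanced reaction transfers n = 2 electrons.
Q = ([Sn2+(aq)]·[Tl+(aq)]^2) / [Sn4+(aq)] = 0.0356, so log Q = −1.449 and E = +0.49 − (0.0661/2)(−1.449) = +0.5379 V.
Finally ΔG = −nFE = −(2)(96485 C/mol)(+0.5379 V) = −104 kJ/mol.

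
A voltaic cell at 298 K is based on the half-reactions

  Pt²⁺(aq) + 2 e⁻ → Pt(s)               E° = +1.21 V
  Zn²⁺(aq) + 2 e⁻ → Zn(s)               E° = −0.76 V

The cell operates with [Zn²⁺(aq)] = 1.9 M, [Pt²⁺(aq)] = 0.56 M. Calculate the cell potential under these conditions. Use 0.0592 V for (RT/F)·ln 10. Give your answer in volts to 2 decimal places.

The Pt²⁺/Pt couple has the more positive E°, so it is the cathode; Zn²⁺/Zn is the anode.
The standard potential is +1.21 − (−0.76) = +1.97 V and the balanced reaction transfers n = 2 electrons.
For the overall reaction Pt²⁺(aq) + Zn(s) → Pt(s) + Zn²⁺(aq), Q = [Zn²⁺(aq)] / [Pt²⁺(aq)] = 3.39, giving log Q = 0.531.
Applying E = E° − (RT ln10/nF)·log Q gives +1.97 − (0.0592/2)(0.531) = +1.95 V.

+1.95 V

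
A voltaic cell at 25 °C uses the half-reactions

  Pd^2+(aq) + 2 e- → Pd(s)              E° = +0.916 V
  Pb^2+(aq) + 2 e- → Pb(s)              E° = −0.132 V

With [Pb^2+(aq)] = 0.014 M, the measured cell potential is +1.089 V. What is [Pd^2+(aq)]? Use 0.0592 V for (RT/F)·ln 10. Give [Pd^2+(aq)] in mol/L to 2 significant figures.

0.34 M

With Pd²⁺/Pd at the cathode and Pb²⁺/Pb at the anode, E°cell = +0.916 − (−0.132) = +1.048 V (n = 2).
From the Nernst equation, log Q = n(E° − E)/0.0592 = 2·(+1.048 − (+1.089))/0.0592 = −1.385.
The balanced reaction is Pd^2+(aq) + Pb(s) → Pd(s) + Pb^2+(aq), so Q = [Pb^2+(aq)] / [Pd^2+(aq)].
Solving for the unknown gives log [Pd^2+(aq)] = −0.469, so [Pd^2+(aq)] ≈ 0.34 M.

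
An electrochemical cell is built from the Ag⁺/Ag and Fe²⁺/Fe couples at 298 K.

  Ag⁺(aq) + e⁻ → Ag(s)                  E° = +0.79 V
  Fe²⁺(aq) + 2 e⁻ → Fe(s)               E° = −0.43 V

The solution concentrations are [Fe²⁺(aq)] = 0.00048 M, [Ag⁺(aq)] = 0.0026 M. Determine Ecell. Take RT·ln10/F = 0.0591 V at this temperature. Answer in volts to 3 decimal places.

+1.165 V

Ag⁺/Ag is reduced (cathode, E° = +0.79 V) and Fe²⁺/Fe is oxidized (anode).
E°cell = +0.79 − (−0.43) = +1.22 V, with n = 2 electrons transferred.
Balancing gives 2 Ag⁺(aq) + Fe(s) → 2 Ag(s) + Fe²⁺(aq); hence Q = [Fe²⁺(aq)] / [Ag⁺(aq)]^2 = 71 (log Q = 1.851).
By the Nernst equation, E = +1.22 − (0.0591/2)·(1.851) = +1.165 V.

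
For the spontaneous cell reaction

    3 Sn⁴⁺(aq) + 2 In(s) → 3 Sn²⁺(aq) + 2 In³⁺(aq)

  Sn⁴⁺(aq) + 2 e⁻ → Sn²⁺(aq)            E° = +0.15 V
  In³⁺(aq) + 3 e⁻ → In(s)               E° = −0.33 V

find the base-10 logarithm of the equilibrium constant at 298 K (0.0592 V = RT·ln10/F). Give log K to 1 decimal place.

log K = 48.6

The Sn⁴⁺/Sn²⁺ couple is reduced (cathode); E°cell = +0.15 − (−0.33) = +0.48 V with n = 6.
At equilibrium E = 0, so log K = nE°cell / 0.0592 = (6)(+0.48) / 0.0592 = 48.6.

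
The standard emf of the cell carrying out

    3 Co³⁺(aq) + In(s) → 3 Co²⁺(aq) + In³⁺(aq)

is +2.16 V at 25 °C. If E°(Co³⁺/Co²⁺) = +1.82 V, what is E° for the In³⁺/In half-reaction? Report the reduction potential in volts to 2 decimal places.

−0.34 V

In the reaction as written the Co³⁺/Co²⁺ couple is reduced (cathode) and In³⁺/In is oxidized (anode), so E°cell = E°(Co³⁺/Co²⁺) − E°(In³⁺/In).
E°(In³⁺/In) = E°(cathode) − E°cell = +1.82 − (+2.16) = −0.34 V.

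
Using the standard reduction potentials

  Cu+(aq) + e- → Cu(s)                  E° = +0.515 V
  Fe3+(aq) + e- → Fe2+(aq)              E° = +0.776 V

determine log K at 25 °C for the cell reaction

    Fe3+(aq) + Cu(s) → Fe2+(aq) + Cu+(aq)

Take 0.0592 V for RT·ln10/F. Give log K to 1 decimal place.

The Fe³⁺/Fe²⁺ couple is reduced (cathode); E°cell = +0.776 − (+0.515) = +0.261 V with n = 1.
At equilibrium E = 0, so log K = nE°cell / 0.0592 = (1)(+0.261) / 0.0592 = 4.4.

log K = 4.4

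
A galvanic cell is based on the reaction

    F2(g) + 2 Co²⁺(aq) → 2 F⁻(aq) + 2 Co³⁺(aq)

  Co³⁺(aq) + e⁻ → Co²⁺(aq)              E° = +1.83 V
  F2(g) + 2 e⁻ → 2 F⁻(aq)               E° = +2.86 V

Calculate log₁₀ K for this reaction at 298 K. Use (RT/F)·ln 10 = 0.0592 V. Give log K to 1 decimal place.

log K = 34.8

The F₂/F⁻ couple is reduced (cathode); E°cell = +2.86 − (+1.83) = +1.03 V with n = 2.
At equilibrium E = 0, so log K = nE°cell / 0.0592 = (2)(+1.03) / 0.0592 = 34.8.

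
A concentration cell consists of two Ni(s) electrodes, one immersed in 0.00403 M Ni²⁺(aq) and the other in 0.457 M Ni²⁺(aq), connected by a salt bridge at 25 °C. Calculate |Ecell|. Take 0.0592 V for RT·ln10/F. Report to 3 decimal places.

0.061 V

For a concentration cell E°cell = 0, since both electrodes use the same couple.
The compartment with the higher Ni²⁺(aq) concentration (0.457 M) acts as the cathode; ions are reduced there and produced at the dilute (0.00403 M) anode.
With n = 2, Ecell = −(0.0592/2)·log([dilute]/[conc]) = −(0.0592/2)·log(0.00403/0.457) = +0.061 V.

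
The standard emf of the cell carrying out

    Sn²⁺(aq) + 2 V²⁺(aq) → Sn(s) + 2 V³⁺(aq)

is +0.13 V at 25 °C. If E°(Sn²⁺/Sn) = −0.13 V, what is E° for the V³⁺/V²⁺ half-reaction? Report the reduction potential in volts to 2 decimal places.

In the reaction as written the Sn²⁺/Sn couple is reduced (cathode) and V³⁺/V²⁺ is oxidized (anode), so E°cell = E°(Sn²⁺/Sn) − E°(V³⁺/V²⁺).
E°(V³⁺/V²⁺) = E°(cathode) − E°cell = −0.13 − (+0.13) = −0.26 V.

−0.26 V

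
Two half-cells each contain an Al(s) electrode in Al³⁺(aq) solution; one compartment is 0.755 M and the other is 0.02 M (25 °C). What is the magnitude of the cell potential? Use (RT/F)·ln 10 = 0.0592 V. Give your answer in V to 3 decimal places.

For a concentration cell E°cell = 0, since both electrodes use the same couple.
The compartment with the higher Al³⁺(aq) concentration (0.755 M) acts as the cathode; ions are reduced there and produced at the dilute (0.02 M) anode.
With n = 3, Ecell = −(0.0592/3)·log([dilute]/[conc]) = −(0.0592/3)·log(0.02/0.755) = +0.031 V.

0.031 V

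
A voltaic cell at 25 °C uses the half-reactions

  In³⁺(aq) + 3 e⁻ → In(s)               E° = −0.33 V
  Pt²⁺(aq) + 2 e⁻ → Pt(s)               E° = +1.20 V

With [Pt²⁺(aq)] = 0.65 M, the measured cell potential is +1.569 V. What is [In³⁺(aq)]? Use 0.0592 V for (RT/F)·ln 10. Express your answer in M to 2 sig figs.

0.0055 M

With Pt²⁺/Pt at the cathode and In³⁺/In at the anode, E°cell = +1.20 − (−0.33) = +1.53 V (n = 6).
Rearranging E = E° − (0.0592/n)·log Q gives log Q = 6(+1.53 − (+1.569))/0.0592 = −3.953.
For 3 Pt²⁺(aq) + 2 In(s) → 3 Pt(s) + 2 In³⁺(aq), the reaction quotient is Q = [In³⁺(aq)]^2 / [Pt²⁺(aq)]^3.
Isolating [In³⁺(aq)] in Q = 10^{−3.953} yields log [In³⁺(aq)] = −2.257, i.e. 0.0055 M.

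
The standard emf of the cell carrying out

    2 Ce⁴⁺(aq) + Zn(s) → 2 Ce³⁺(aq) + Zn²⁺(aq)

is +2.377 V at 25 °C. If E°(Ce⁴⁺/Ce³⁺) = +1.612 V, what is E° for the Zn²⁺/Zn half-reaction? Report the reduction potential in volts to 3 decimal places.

−0.765 V

In the reaction as written the Ce⁴⁺/Ce³⁺ couple is reduced (cathode) and Zn²⁺/Zn is oxidized (anode), so E°cell = E°(Ce⁴⁺/Ce³⁺) − E°(Zn²⁺/Zn).
E°(Zn²⁺/Zn) = E°(cathode) − E°cell = +1.612 − (+2.377) = −0.765 V.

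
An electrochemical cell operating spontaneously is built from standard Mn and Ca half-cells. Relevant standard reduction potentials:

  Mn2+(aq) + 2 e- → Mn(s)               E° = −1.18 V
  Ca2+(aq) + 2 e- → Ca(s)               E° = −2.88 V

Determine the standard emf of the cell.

+1.70 V

Of the two couples in this cell, the one with the more positive reduction potential is reduced at the cathode: here that is Mn²⁺/Mn (−1.18 V); Ca²⁺/Ca (−2.88 V) is the anode.
E°cell = E°(cathode) − E°(anode) = −1.18 − (−2.88) = +1.70 V.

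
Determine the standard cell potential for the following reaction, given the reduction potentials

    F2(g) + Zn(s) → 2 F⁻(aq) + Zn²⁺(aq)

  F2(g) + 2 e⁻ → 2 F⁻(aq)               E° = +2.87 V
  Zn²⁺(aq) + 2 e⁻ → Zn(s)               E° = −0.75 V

+3.62 V

In the reaction as written, F2(g) is reduced (cathode) and Zn²⁺(aq) is produced by oxidation at the anode.
E°cell = E°(cathode) − E°(anode) = +2.87 − (−0.75) = +3.62 V.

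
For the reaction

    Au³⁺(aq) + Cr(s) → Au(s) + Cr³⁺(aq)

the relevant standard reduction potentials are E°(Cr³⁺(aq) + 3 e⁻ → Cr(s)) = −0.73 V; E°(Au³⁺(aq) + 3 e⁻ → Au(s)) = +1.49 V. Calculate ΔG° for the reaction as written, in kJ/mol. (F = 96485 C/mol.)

−643 kJ/mol

In the reaction as written Au³⁺(aq) is reduced, so the Au³⁺/Au couple is the cathode and Cr³⁺/Cr is the anode.
E°cell = +1.49 − (−0.73) = +2.22 V; balancing electrons gives n = 3.
ΔG° = −nFE°cell = −(3)(96485)(+2.22) J/mol = −643 kJ/mol.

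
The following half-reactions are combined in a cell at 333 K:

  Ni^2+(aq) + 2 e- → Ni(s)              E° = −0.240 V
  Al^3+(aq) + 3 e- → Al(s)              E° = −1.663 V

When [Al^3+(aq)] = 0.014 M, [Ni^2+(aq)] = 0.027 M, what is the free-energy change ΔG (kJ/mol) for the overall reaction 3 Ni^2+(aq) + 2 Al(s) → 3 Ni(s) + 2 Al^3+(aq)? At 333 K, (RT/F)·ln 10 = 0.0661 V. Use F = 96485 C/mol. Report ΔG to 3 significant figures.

E°cell = −0.240 − (−1.663) = +1.423 V; the balanced reaction transfers n = 6 electrons.
The reaction quotient is [Al^3+(aq)]^2 / [Ni^2+(aq)]^3 = 9.96; by Nernst, E = +1.423 − (0.0661/6)(0.998) = +1.4120 V.
Finally ΔG = −nFE = −(6)(96485 C/mol)(+1.4120 V) = −817 kJ/mol.

−817 kJ/mol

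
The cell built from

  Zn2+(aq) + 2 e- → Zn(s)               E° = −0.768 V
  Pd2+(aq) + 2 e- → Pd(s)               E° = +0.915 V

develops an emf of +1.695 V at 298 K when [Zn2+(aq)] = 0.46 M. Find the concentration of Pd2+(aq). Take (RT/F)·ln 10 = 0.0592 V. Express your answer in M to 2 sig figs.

1.2 M

The Pd²⁺/Pd couple has the larger reduction potential, so it is the cathode: E°cell = +0.915 − (−0.768) = +1.683 V and n = 2.
From the Nernst equation, log Q = n(E° − E)/0.0592 = 2·(+1.683 − (+1.695))/0.0592 = −0.405.
For Pd2+(aq) + Zn(s) → Pd(s) + Zn2+(aq), the reaction quotient is Q = [Zn2+(aq)] / [Pd2+(aq)].
Solving for the unknown gives log [Pd2+(aq)] = 0.068, so [Pd2+(aq)] ≈ 1.2 M.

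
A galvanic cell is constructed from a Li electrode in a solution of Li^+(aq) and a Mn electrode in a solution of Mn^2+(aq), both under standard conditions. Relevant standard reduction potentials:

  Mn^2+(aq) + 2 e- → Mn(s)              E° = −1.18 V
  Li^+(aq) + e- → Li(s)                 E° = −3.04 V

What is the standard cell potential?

+1.86 V

The Mn²⁺/Mn couple has the higher E°, so Mn ion is reduced (cathode) and Li is oxidized (anode).
E°cell = E°(cathode) − E°(anode) = −1.18 − (−3.04) = +1.86 V.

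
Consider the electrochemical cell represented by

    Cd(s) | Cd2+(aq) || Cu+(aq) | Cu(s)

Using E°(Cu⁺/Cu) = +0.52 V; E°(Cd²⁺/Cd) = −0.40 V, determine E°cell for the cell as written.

+0.92 V

By convention the left-hand electrode in cell notation is the anode (oxidation) and the right-hand electrode is the cathode (reduction).
E°cell = E°(right) − E°(left) = +0.52 − (−0.40) = +0.92 V.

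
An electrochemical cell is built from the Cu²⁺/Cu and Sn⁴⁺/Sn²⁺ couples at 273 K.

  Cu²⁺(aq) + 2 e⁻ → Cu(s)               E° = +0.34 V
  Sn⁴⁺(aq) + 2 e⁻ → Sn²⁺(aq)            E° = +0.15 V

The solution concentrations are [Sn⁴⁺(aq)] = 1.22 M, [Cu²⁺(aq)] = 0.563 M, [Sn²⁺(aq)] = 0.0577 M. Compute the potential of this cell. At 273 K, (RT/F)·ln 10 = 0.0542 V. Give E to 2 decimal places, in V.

Since E°(Cu²⁺/Cu) > E°(Sn⁴⁺/Sn²⁺), Cu²⁺/Cu serves as the cathode.
The standard potential is +0.34 − (+0.15) = +0.19 V and the balanced reaction transfers n = 2 electrons.
Balancing gives Cu²⁺(aq) + Sn²⁺(aq) → Cu(s) + Sn⁴⁺(aq); hence Q = [Sn⁴⁺(aq)] / ([Cu²⁺(aq)]·[Sn²⁺(aq)]) = 37.6 (log Q = 1.575).
E = E° − (0.0542/n)·log Q = +0.19 − (0.0542/2)(1.575) = +0.15 V.

+0.15 V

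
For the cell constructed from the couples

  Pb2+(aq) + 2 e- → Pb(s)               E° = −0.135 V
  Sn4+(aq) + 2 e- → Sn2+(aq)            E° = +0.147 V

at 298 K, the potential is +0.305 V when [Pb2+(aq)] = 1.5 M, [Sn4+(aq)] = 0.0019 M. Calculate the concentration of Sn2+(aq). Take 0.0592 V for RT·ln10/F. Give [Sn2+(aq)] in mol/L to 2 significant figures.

Sn⁴⁺/Sn²⁺ is the cathode (higher E°); E°cell = +0.147 − (−0.135) = +0.282 V with n = 2.
Since E = E° − (0.0592/n)·log Q, log Q = n(E° − E)/0.0592 = −0.777.
Balancing electrons gives Sn4+(aq) + Pb(s) → Sn2+(aq) + Pb2+(aq); thus Q = ([Sn2+(aq)]·[Pb2+(aq)]) / [Sn4+(aq)].
Isolating [Sn2+(aq)] in Q = 10^{−0.777} yields log [Sn2+(aq)] = −3.674, i.e. 0.00021 M.

0.00021 M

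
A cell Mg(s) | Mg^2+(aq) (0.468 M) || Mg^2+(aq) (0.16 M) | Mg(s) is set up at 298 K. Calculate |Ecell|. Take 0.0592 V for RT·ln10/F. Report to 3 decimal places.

For a concentration cell E°cell = 0, since both electrodes use the same couple.
The compartment with the higher Mg^2+(aq) concentration (0.468 M) acts as the cathode; ions are reduced there and produced at the dilute (0.16 M) anode.
With n = 2, Ecell = −(0.0592/2)·log([dilute]/[conc]) = −(0.0592/2)·log(0.16/0.468) = +0.014 V.

0.014 V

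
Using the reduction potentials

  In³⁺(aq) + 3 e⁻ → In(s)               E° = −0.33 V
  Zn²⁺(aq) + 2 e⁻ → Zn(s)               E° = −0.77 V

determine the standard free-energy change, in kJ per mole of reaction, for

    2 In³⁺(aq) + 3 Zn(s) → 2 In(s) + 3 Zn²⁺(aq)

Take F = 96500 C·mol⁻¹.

−255 kJ/mol

In the reaction as written In³⁺(aq) is reduced, so the In³⁺/In couple is the cathode and Zn²⁺/Zn is the anode.
E°cell = −0.33 − (−0.77) = +0.44 V; balancing electrons gives n = 6.
ΔG° = −nFE°cell = −(6)(96500)(+0.44) J/mol = −255 kJ/mol.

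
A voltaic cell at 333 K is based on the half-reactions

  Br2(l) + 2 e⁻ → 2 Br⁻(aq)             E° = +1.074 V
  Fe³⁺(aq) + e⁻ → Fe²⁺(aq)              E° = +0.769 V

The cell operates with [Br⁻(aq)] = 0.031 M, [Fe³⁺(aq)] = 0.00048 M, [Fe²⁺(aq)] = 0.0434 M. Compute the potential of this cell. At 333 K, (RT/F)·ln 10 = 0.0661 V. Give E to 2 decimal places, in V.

+0.53 V

Br₂/Br⁻ is reduced (cathode, E° = +1.074 V) and Fe³⁺/Fe²⁺ is oxidized (anode).
E°cell = E°cat − E°an = +1.074 − (+0.769) = +0.305 V; n = 2.
The balanced reaction is Br2(l) + 2 Fe²⁺(aq) → 2 Br⁻(aq) + 2 Fe³⁺(aq), so Q = ([Br⁻(aq)]^2·[Fe³⁺(aq)]^2) / [Fe²⁺(aq)]^2 = 1.18×10^−7 and log Q = −6.930.
E = E° − (0.0661/n)·log Q = +0.305 − (0.0661/2)(−6.930) = +0.53 V.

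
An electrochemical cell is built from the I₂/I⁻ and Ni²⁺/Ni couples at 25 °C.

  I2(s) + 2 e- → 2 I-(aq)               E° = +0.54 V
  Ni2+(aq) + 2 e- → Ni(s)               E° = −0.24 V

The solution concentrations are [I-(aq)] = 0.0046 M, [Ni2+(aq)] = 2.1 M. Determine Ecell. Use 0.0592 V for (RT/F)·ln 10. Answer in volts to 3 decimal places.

The I₂/I⁻ couple has the more positive E°, so it is the cathode; Ni²⁺/Ni is the anode.
The standard potential is +0.54 − (−0.24) = +0.78 V and the balanced reaction transfers n = 2 electrons.
Balancing gives I2(s) + Ni(s) → 2 I-(aq) + Ni2+(aq); hence Q = [I-(aq)]^2·[Ni2+(aq)] = 4.44×10^−5 (log Q = −4.352).
E = E° − (0.0592/n)·log Q = +0.78 − (0.0592/2)(−4.352) = +0.909 V.

+0.909 V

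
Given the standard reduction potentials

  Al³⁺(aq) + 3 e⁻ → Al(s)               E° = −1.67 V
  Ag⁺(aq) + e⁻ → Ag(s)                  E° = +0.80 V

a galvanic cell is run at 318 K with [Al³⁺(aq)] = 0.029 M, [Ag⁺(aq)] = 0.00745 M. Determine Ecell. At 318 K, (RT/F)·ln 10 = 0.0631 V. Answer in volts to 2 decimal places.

+2.37 V

The Ag⁺/Ag couple has the more positive E°, so it is the cathode; Al³⁺/Al is the anode.
The standard potential is +0.80 − (−1.67) = +2.47 V and the balanced reaction transfers n = 3 electrons.
For the overall reaction 3 Ag⁺(aq) + Al(s) → 3 Ag(s) + Al³⁺(aq), Q = [Al³⁺(aq)] / [Ag⁺(aq)]^3 = 7.01×10^4, giving log Q = 4.846.
Applying E = E° − (RT ln10/nF)·log Q gives +2.47 − (0.0631/3)(4.846) = +2.37 V.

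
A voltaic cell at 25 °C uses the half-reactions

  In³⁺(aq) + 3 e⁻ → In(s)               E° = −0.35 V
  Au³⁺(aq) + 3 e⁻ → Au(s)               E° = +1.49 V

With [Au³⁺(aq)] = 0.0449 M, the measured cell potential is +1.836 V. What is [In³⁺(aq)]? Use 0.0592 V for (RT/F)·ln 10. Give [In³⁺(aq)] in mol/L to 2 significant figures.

Au³⁺/Au is the cathode (higher E°); E°cell = +1.49 − (−0.35) = +1.84 V with n = 3.
Rearranging E = E° − (0.0592/n)·log Q gives log Q = 3(+1.84 − (+1.836))/0.0592 = 0.203.
For Au³⁺(aq) + In(s) → Au(s) + In³⁺(aq), the reaction quotient is Q = [In³⁺(aq)] / [Au³⁺(aq)].
Isolating [In³⁺(aq)] in Q = 10^{0.203} yields log [In³⁺(aq)] = −1.145, i.e. 0.072 M.

0.072 M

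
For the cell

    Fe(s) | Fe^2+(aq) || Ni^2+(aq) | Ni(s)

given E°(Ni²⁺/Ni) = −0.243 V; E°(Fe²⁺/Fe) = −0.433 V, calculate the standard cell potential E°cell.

By convention the left-hand electrode in cell notation is the anode (oxidation) and the right-hand electrode is the cathode (reduction).
E°cell = E°(right) − E°(left) = −0.243 − (−0.433) = +0.190 V.

+0.190 V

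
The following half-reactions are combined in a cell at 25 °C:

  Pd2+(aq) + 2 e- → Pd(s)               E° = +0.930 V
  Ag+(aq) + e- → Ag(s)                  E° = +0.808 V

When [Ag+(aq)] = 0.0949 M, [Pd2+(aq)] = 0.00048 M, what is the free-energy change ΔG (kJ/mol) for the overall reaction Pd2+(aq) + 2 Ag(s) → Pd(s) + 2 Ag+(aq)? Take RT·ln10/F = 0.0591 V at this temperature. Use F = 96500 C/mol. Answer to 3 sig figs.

−16.3 kJ/mol

The standard cell potential is +0.930 − (+0.808) = +0.122 V, with n = 2 electrons in the balanced equation.
Q = [Ag+(aq)]^2 / [Pd2+(aq)] = 18.8, so log Q = 1.273 and E = +0.122 − (0.0591/2)(1.273) = +0.0844 V.
ΔG = −nFE = −(2)(96500)(+0.0844) J/mol = −16.3 kJ/mol.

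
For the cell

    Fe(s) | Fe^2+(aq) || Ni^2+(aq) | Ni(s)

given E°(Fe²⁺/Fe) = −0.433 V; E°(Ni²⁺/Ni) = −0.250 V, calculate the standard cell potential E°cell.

+0.183 V

By convention the left-hand electrode in cell notation is the anode (oxidation) and the right-hand electrode is the cathode (reduction).
E°cell = E°(right) − E°(left) = −0.250 − (−0.433) = +0.183 V.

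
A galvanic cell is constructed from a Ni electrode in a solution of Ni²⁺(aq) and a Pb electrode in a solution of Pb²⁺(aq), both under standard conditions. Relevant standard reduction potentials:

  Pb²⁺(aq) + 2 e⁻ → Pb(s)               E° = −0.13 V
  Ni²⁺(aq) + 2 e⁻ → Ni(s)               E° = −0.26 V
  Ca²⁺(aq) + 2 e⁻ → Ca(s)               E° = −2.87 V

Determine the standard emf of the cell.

+0.13 V

The Pb²⁺/Pb couple has the higher E°, so Pb ion is reduced (cathode) and Ni is oxidized (anode).
E°cell = E°(cathode) − E°(anode) = −0.13 − (−0.26) = +0.13 V.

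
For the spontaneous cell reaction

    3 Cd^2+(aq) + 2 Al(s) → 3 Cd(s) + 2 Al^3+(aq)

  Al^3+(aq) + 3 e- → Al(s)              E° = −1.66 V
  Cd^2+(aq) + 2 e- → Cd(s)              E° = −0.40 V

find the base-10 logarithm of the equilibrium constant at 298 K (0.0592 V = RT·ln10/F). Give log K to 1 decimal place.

log K = 127.7

The Cd²⁺/Cd couple is reduced (cathode); E°cell = −0.40 − (−1.66) = +1.26 V with n = 6.
At equilibrium E = 0, so log K = nE°cell / 0.0592 = (6)(+1.26) / 0.0592 = 127.7.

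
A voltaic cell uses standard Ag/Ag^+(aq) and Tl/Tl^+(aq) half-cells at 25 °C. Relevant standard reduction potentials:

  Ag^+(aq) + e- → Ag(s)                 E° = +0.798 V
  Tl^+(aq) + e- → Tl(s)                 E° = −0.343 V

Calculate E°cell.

+1.141 V

The Ag⁺/Ag couple has the higher E°, so Ag ion is reduced (cathode) and Tl is oxidized (anode).
E°cell = E°(cathode) − E°(anode) = +0.798 − (−0.343) = +1.141 V.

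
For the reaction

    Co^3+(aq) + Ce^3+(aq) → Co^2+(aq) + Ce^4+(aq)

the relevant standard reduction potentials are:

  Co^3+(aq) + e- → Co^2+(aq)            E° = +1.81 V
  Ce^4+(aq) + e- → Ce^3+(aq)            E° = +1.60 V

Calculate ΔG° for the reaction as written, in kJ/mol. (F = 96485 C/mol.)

In the reaction as written Co^3+(aq) is reduced, so the Co³⁺/Co²⁺ couple is the cathode and Ce⁴⁺/Ce³⁺ is the anode.
E°cell = +1.81 − (+1.60) = +0.21 V; balancing electrons gives n = 1.
ΔG° = −nFE°cell = −(1)(96485)(+0.21) J/mol = −20.3 kJ/mol.

−20.3 kJ/mol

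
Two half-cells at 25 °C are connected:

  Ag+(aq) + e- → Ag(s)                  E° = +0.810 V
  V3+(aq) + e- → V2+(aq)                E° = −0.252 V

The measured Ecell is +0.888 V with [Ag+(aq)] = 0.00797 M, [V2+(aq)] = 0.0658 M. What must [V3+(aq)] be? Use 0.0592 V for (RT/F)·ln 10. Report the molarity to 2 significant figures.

0.46 M

Ag⁺/Ag is the cathode (higher E°); E°cell = +0.810 − (−0.252) = +1.062 V with n = 1.
Rearranging E = E° − (0.0592/n)·log Q gives log Q = 1(+1.062 − (+0.888))/0.0592 = 2.939.
The balanced reaction is Ag+(aq) + V2+(aq) → Ag(s) + V3+(aq), so Q = [V3+(aq)] / ([Ag+(aq)]·[V2+(aq)]).
Substituting the known concentrations and solving, log [V3+(aq)] = −0.341 and [V3+(aq)] = 0.46 M.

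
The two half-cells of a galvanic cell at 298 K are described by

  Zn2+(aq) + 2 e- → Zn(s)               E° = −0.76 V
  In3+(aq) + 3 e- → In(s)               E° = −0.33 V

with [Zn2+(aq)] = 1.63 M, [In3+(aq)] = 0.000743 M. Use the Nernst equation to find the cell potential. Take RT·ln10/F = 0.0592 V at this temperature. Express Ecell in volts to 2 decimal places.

+0.36 V

The In³⁺/In couple has the more positive E°, so it is the cathode; Zn²⁺/Zn is the anode.
E°cell = E°cat − E°an = −0.33 − (−0.76) = +0.43 V; n = 6.
For the overall reaction 2 In3+(aq) + 3 Zn(s) → 2 In(s) + 3 Zn2+(aq), Q = [Zn2+(aq)]^3 / [In3+(aq)]^2 = 7.84×10^6, giving log Q = 6.895.
Applying E = E° − (RT ln10/nF)·log Q gives +0.43 − (0.0592/6)(6.895) = +0.36 V.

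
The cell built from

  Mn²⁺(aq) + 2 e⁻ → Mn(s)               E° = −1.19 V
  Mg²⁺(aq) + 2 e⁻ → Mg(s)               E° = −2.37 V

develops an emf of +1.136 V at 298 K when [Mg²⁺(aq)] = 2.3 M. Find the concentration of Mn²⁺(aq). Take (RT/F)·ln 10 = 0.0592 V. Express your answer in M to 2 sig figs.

0.075 M

With Mn²⁺/Mn at the cathode and Mg²⁺/Mg at the anode, E°cell = −1.19 − (−2.37) = +1.18 V (n = 2).
From the Nernst equation, log Q = n(E° − E)/0.0592 = 2·(+1.18 − (+1.136))/0.0592 = 1.486.
The balanced reaction is Mn²⁺(aq) + Mg(s) → Mn(s) + Mg²⁺(aq), so Q = [Mg²⁺(aq)] / [Mn²⁺(aq)].
Isolating [Mn²⁺(aq)] in Q = 10^{1.486} yields log [Mn²⁺(aq)] = −1.124, i.e. 0.075 M.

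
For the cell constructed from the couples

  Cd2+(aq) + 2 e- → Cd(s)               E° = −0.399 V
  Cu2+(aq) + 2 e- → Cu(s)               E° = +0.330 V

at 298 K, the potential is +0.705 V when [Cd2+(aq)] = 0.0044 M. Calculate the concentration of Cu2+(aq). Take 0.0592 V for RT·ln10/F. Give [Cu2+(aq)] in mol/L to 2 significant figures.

Cu²⁺/Cu is the cathode (higher E°); E°cell = +0.330 − (−0.399) = +0.729 V with n = 2.
From the Nernst equation, log Q = n(E° − E)/0.0592 = 2·(+0.729 − (+0.705))/0.0592 = 0.811.
For Cu2+(aq) + Cd(s) → Cu(s) + Cd2+(aq), the reaction quotient is Q = [Cd2+(aq)] / [Cu2+(aq)].
Solving for the unknown gives log [Cu2+(aq)] = −3.168, so [Cu2+(aq)] ≈ 0.00068 M.

0.00068 M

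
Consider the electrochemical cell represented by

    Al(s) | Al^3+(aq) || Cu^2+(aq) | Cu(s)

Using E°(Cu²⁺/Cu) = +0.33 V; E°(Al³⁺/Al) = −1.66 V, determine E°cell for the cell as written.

+1.99 V

By convention the left-hand electrode in cell notation is the anode (oxidation) and the right-hand electrode is the cathode (reduction).
E°cell = E°(right) − E°(left) = +0.33 − (−1.66) = +1.99 V.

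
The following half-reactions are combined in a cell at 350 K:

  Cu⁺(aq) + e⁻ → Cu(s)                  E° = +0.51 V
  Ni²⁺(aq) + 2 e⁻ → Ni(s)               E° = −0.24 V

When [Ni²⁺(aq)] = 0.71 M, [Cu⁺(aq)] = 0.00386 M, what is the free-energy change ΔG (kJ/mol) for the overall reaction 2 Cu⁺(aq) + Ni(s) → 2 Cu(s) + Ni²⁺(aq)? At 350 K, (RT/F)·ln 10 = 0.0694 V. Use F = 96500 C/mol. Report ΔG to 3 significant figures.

With Cu⁺/Cu reduced at the cathode, E°cell = +0.51 − (−0.24) = +0.75 V and n = 2.
Q = [Ni²⁺(aq)] / [Cu⁺(aq)]^2 = 4.77×10^4, so log Q = 4.678 and E = +0.75 − (0.0694/2)(4.678) = +0.5877 V.
Then ΔG = −nFE = −2 × 96500 × +0.5877 J/mol = −113 kJ/mol.

−113 kJ/mol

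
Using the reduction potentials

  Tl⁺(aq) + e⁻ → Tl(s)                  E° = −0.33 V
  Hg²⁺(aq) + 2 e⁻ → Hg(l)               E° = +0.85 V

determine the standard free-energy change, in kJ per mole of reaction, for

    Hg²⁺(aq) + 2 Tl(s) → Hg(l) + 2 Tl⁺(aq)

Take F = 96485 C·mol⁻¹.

−228 kJ/mol

In the reaction as written Hg²⁺(aq) is reduced, so the Hg²⁺/Hg couple is the cathode and Tl⁺/Tl is the anode.
E°cell = +0.85 − (−0.33) = +1.18 V; balancing electrons gives n = 2.
ΔG° = −nFE°cell = −(2)(96485)(+1.18) J/mol = −228 kJ/mol.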